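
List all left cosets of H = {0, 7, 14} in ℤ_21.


H = {0, 7, 14}, |H| = 3
Number of cosets = |G|/|H| = 21/3 = 7
0 + H = {0, 7, 14}
1 + H = {1, 8, 15}
2 + H = {2, 9, 16}
3 + H = {3, 10, 17}
4 + H = {4, 11, 18}
5 + H = {5, 12, 19}
6 + H = {6, 13, 20}

Cosets: 0+H={0,7,14}; 1+H={1,8,15}; 2+H={2,9,16}; 3+H={3,10,17}; 4+H={4,11,18}; 5+H={5,12,19}; 6+H={6,13,20}


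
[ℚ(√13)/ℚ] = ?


√13 has minimal polynomial x² - 13 (irreducible over ℚ since 13 is squarefree)

[ℚ(√13)/ℚ] = 2


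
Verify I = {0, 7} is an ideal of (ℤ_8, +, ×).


Check ideal conditions for I = {0, 7} in ℤ_8:
(1) I is an additive subgroup? No
(2) For r ∈ ℤ_8 and a ∈ I: r·a ∈ I? No  [counterexample: r=2, a=7, r·a mod 8 = 6 ∉ I]

No, I is not an ideal of ℤ_8


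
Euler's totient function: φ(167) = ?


Factor n: 167 = 167
φ(n) = n · ∏(1 - 1/p) over distinct primes p | n
φ(167) = 167 · (1 - 1/167) = 166

φ(167) = 166


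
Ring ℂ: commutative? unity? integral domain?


ℂ is a field: commutative, has unity, every nonzero element is a unit (hence an integral domain)
Commutative: Yes
Integral domain: Yes
Has unity: Yes

ℂ: Commutative=Yes, Unity=Yes


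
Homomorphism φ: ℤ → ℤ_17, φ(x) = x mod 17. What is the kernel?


Kernel = preimage of identity
ker(φ) = {x ∈ ℤ : x ≡ 0 (mod 17)} = 17ℤ = {0, ±17, ±34, ...}

ker(φ) = 17ℤ


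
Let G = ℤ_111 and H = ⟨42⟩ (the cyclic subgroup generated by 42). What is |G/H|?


|⟨42⟩| = n / gcd(42, 111) = 111 / 3 = 37
H is normal (ℤ_111 is abelian).
|G/H| = |G| / |H| = 111 / 37 = 3

|G/H| = 3


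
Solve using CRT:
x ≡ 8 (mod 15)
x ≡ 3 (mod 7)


m₁ = 15, m₂ = 7, gcd = 1, so CRT applies. M = m₁·m₂ = 105
Let M₁ = M/m₁ = 7, M₂ = M/m₂ = 15
Find y₁ ≡ M₁⁻¹ (mod m₁): 7⁻¹ ≡ 13 (mod 15)
Find y₂ ≡ M₂⁻¹ (mod m₂): 15⁻¹ ≡ 1 (mod 7)
x = a₁·M₁·y₁ + a₂·M₂·y₂ = 8·7·13 + 3·15·1 = 773
Reduce mod 105: x ≡ 38
Check: 38 mod 15 = 8 ✓, 38 mod 7 = 3 ✓

x ≡ 38 (mod 105)


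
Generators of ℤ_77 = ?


g generates ℤ_n iff gcd(g,n) = 1
Prime factors of 77: 7, 11
Generators are g ∈ {1,...,76} not divisible by any of these primes.
Generators: {1, 2, 3, 4, 5, 6, 8, 9, 10, 12, 13, 15, 16, 17, 18, 19, 20, 23, 24, 25, 26, 27, 29, 30, 31, 32, 34, 36, 37, 38, 39, 40, 41, 43, 45, 46, 47, 48, 50, 51, 52, 53, 54, 57, 58, 59, 60, 61, 62, 64, 65, 67, 68, 69, 71, 72, 73, 74, 75, 76}
Number of generators = φ(77) = 60

Generators of ℤ_77 = {1, 2, 3, 4, 5, 6, 8, 9, 10, 12, 13, 15, 16, 17, 18, 19, 20, 23, 24, 25, 26, 27, 29, 30, 31, 32, 34, 36, 37, 38, 39, 40, 41, 43, 45, 46, 47, 48, 50, 51, 52, 53, 54, 57, 58, 59, 60, 61, 62, 64, 65, 67, 68, 69, 71, 72, 73, 74, 75, 76}


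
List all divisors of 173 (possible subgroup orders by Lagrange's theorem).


Lagrange's theorem: |H| divides |G|
|G| = 173
Divisors of 173: 1, 173

Possible subgroup orders: {1, 173}


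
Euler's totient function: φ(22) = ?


φ(n) = count of k ∈ {1,...,n} with gcd(k,n)=1
Coprimes to 22: {1, 3, 5, 7, 9, 13, 15, 17, 19, 21}
Count: 10

φ(22) = 10


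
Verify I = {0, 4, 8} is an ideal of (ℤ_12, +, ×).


Check ideal conditions for I = {0, 4, 8} in ℤ_12:
(1) I is an additive subgroup? Yes
(2) For r ∈ ℤ_12 and a ∈ I: r·a ∈ I? Yes

Yes, I is an ideal of ℤ_12


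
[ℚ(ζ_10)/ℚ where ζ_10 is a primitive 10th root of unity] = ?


[ℚ(ζ_n):ℚ] = deg Φ_n(x) = φ(n). Here φ(10) = 4

[ℚ(ζ_10)/ℚ where ζ_10 is a primitive 10th root of unity] = 4


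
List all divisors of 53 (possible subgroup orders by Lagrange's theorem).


Lagrange's theorem: |H| divides |G|
|G| = 53
Divisors of 53: 1, 53

Possible subgroup orders: {1, 53}


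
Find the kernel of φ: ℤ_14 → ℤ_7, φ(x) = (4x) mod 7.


Kernel = preimage of identity
ker(φ) = {x ∈ ℤ_14 : 4x ≡ 0 (mod 7)}. Since 7 | 14, φ is well-defined. The kernel is the cyclic subgroup ⟨7⟩ of ℤ_14 (order 2), i.e. {0, 7}

ker(φ) = {0, 7}


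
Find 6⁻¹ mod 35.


Use the extended Euclidean algorithm to write 1 = 6·s + 35·t; then s mod 35 is the inverse.
Euclidean algorithm:
  6 = 0·35 + 6
  35 = 5·6 + 5
  6 = 1·5 + 1
  5 = 5·1 + 0
gcd(6,35) = 1
Back-substitution gives: 6·(6) + 35·(-1) = 1
So 6⁻¹ ≡ 6 ≡ 6 (mod 35)
Check: 6 × 6 = 36 ≡ 1 (mod 35) ✓

6⁻¹ ≡ 6 (mod 35)


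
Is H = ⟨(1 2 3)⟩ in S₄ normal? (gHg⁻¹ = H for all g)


H = ⟨(1 2 3)⟩ in S₄
(1 4)(1 2 3)(1 4)⁻¹ = (4 2 3) ∉ ⟨(1 2 3)⟩

No, not a normal subgroup


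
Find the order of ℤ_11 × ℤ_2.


|A × B| = |A| · |B|
|ℤ_11 × ℤ_2| = 11 × 2 = 22

|ℤ_11 × ℤ_2| = 22


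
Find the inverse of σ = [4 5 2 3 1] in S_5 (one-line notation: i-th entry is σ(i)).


To find σ⁻¹, swap domain and range:
σ(1) = 4 → σ⁻¹(4) = 1
σ(2) = 5 → σ⁻¹(5) = 2
σ(3) = 2 → σ⁻¹(2) = 3
σ(4) = 3 → σ⁻¹(3) = 4
σ(5) = 1 → σ⁻¹(1) = 5

σ⁻¹ = [5 3 4 1 2]


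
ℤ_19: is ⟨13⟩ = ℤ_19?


g generates ℤ_n iff gcd(g, n) = 1
gcd(13, 19) = 1
Since gcd = 1, 13 is a generator.

Yes, 13 generates ℤ_19


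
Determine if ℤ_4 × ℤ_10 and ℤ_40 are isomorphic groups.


Comparing ℤ_4 × ℤ_10 and ℤ_40:
gcd(4,10) = 2 ≠ 1. Max element order in ℤ_4×ℤ_10 is lcm(4,10) = 20 < 40, so it has no element of order 40

No, ℤ_4 × ℤ_10 ≇ ℤ_40


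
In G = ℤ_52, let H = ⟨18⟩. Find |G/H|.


|⟨18⟩| = n / gcd(18, 52) = 52 / 2 = 26
H is normal (ℤ_52 is abelian).
|G/H| = |G| / |H| = 52 / 26 = 2

|G/H| = 2


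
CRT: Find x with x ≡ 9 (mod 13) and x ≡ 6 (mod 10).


m₁ = 13, m₂ = 10, gcd = 1, so CRT applies. M = m₁·m₂ = 130
Let M₁ = M/m₁ = 10, M₂ = M/m₂ = 13
Find y₁ ≡ M₁⁻¹ (mod m₁): 10⁻¹ ≡ 4 (mod 13)
Find y₂ ≡ M₂⁻¹ (mod m₂): 13⁻¹ ≡ 7 (mod 10)
x = a₁·M₁·y₁ + a₂·M₂·y₂ = 9·10·4 + 6·13·7 = 906
Reduce mod 130: x ≡ 126
Check: 126 mod 13 = 9 ✓, 126 mod 10 = 6 ✓

x ≡ 126 (mod 130)


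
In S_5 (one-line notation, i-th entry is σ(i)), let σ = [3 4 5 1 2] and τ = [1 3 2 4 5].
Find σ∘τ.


σ∘τ: apply τ first, then σ
1 →τ 1 →σ 3
2 →τ 3 →σ 5
3 →τ 2 →σ 4
4 →τ 4 →σ 1
5 →τ 5 →σ 2

σ∘τ = [3 5 4 1 2]


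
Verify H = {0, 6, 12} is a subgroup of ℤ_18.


Subgroup test for H = {0, 6, 12} in (ℤ_18, +):
(1) 0 ∈ H? Yes
(2) Closure: for all a,b ∈ H, (a+b) mod 18 ∈ H? Yes
(3) Inverses: for all a ∈ H, -a mod 18 ∈ H? Yes

Yes, H is a subgroup of ℤ_18


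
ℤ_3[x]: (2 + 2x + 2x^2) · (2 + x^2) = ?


Expand and collect like terms; reduce coefficients mod 3:
x^0: 2·2 = 4 ≡ 1 (mod 3)
x^1: 2·0 + 2·2 = 4 ≡ 1 (mod 3)
x^2: 2·1 + 2·0 + 2·2 = 6 ≡ 0 (mod 3)
x^3: 2·1 + 2·0 = 2 ≡ 2 (mod 3)
x^4: 2·1 = 2 ≡ 2 (mod 3)
Result: 1 + x + 2x^3 + 2x^4

f · g = 1 + x + 2x^3 + 2x^4


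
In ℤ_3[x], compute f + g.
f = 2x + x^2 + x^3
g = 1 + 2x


Add coefficients mod 3:
x^0: 0 + 1 = 1 (mod 3)
x^1: 2 + 2 = 1 (mod 3)
x^2: 1 + 0 = 1 (mod 3)
x^3: 1 + 0 = 1 (mod 3)
Result: 1 + x + x^2 + x^3

f + g = 1 + x + x^2 + x^3


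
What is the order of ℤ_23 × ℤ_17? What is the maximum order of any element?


|ℤ_23 × ℤ_17| = 23 × 17 = 391
Max element order = lcm(23,17) = 391
Cyclic? Yes (gcd=1)

|ℤ_23×ℤ_17| = 391, max element order = 391


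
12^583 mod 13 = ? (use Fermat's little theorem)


Fermat's little theorem: if p is prime and gcd(a,p)=1, then a^(p-1) ≡ 1 (mod p)
p = 13 is prime, gcd(12,13) = 1
Reduce exponent: 583 mod 12 = 7
So 12^583 ≡ 12^7 (mod 13)
12^7 mod 13 = 12

12^583 ≡ 12 (mod 13)


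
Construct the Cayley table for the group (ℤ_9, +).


Elements: {0, 1, 2, 3, 4, 5, 6, 7, 8}
Operation: addition mod 9
Entry (a, b) = (a + b) mod 9

Cayley table:
  | 0 | 1 | 2 | 3 | 4 | 5 | 6 | 7 | 8
0 | 0 | 1 | 2 | 3 | 4 | 5 | 6 | 7 | 8
1 | 1 | 2 | 3 | 4 | 5 | 6 | 7 | 8 | 0
2 | 2 | 3 | 4 | 5 | 6 | 7 | 8 | 0 | 1
3 | 3 | 4 | 5 | 6 | 7 | 8 | 0 | 1 | 2
4 | 4 | 5 | 6 | 7 | 8 | 0 | 1 | 2 | 3
5 | 5 | 6 | 7 | 8 | 0 | 1 | 2 | 3 | 4
6 | 6 | 7 | 8 | 0 | 1 | 2 | 3 | 4 | 5
7 | 7 | 8 | 0 | 1 | 2 | 3 | 4 | 5 | 6
8 | 8 | 0 | 1 | 2 | 3 | 4 | 5 | 6 | 7


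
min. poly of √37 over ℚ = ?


√37 satisfies x² - 37 = 0, irreducible over ℚ since 37 is squarefree

Minimal polynomial: x² - 37


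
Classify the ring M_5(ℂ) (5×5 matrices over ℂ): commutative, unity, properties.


Matrix multiplication is non-commutative for n ≥ 2; the identity matrix I is the unity; singular matrices give zero divisors, so not an integral domain
Commutative: No
Integral domain: No
Has unity: Yes

M_5(ℂ) (5×5 matrices over ℂ): Commutative=No, Unity=Yes


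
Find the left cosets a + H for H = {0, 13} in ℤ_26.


H = {0, 13}, |H| = 2
Number of cosets = |G|/|H| = 26/2 = 13
0 + H = {0, 13}
1 + H = {1, 14}
2 + H = {2, 15}
3 + H = {3, 16}
4 + H = {4, 17}
5 + H = {5, 18}
6 + H = {6, 19}
7 + H = {7, 20}
8 + H = {8, 21}
9 + H = {9, 22}
10 + H = {10, 23}
11 + H = {11, 24}
12 + H = {12, 25}

Cosets: 0+H={0,13}; 1+H={1,14}; 2+H={2,15}; 3+H={3,16}; 4+H={4,17}; 5+H={5,18}; 6+H={6,19}; 7+H={7,20}; 8+H={8,21}; 9+H={9,22}; 10+H={10,23}; 11+H={11,24}; 12+H={12,25}


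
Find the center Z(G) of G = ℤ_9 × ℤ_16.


Z(G) = {g ∈ G | gx = xg for all x ∈ G}
Direct product of abelian groups is abelian, so Z(G) = G

Z(ℤ_9 × ℤ_16) = ℤ_9 × ℤ_16


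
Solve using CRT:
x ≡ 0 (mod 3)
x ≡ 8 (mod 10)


m₁ = 3, m₂ = 10, gcd = 1, so CRT applies. M = m₁·m₂ = 30
Let M₁ = M/m₁ = 10, M₂ = M/m₂ = 3
Find y₁ ≡ M₁⁻¹ (mod m₁): 10⁻¹ ≡ 1 (mod 3)
Find y₂ ≡ M₂⁻¹ (mod m₂): 3⁻¹ ≡ 7 (mod 10)
x = a₁·M₁·y₁ + a₂·M₂·y₂ = 0·10·1 + 8·3·7 = 168
Reduce mod 30: x ≡ 18
Check: 18 mod 3 = 0 ✓, 18 mod 10 = 8 ✓

x ≡ 18 (mod 30)


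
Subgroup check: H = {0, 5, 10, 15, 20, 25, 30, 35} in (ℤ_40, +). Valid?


Subgroup test for H = {0, 5, 10, 15, 20, 25, 30, 35} in (ℤ_40, +):
(1) 0 ∈ H? Yes
(2) Closure: for all a,b ∈ H, (a+b) mod 40 ∈ H? Yes
(3) Inverses: for all a ∈ H, -a mod 40 ∈ H? Yes

Yes, H is a subgroup of ℤ_40


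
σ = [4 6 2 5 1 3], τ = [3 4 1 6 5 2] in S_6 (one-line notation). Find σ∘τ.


σ∘τ: apply τ first, then σ
1 →τ 3 →σ 2
2 →τ 4 →σ 5
3 →τ 1 →σ 4
4 →τ 6 →σ 3
5 →τ 5 →σ 1
6 →τ 2 →σ 6

σ∘τ = [2 5 4 3 1 6]


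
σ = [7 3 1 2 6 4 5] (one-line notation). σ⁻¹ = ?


To find σ⁻¹, swap domain and range:
σ(1) = 7 → σ⁻¹(7) = 1
σ(2) = 3 → σ⁻¹(3) = 2
σ(3) = 1 → σ⁻¹(1) = 3
σ(4) = 2 → σ⁻¹(2) = 4
σ(5) = 6 → σ⁻¹(6) = 5
σ(6) = 4 → σ⁻¹(4) = 6
σ(7) = 5 → σ⁻¹(5) = 7

σ⁻¹ = [3 4 2 6 7 5 1]


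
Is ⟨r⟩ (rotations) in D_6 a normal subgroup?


H = ⟨r⟩ (rotations) in D_6
The rotation subgroup ⟨r⟩ has index 2 in D_6, so it is normal

Yes, normal subgroup


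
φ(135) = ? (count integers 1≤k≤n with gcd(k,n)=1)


Factor n: 135 = 3^3 × 5
φ(n) = n · ∏(1 - 1/p) over distinct primes p | n
φ(135) = 135 · (1 - 1/3) · (1 - 1/5) = 72

φ(135) = 72


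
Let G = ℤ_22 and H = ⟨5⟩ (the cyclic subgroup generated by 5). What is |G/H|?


|⟨5⟩| = n / gcd(5, 22) = 22 / 1 = 22
H is normal (ℤ_22 is abelian).
|G/H| = |G| / |H| = 22 / 22 = 1

|G/H| = 1


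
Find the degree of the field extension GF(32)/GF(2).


GF(32) = GF(2^5), so the extension degree is 5

[GF(32)/GF(2)] = 5


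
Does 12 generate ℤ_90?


g generates ℤ_n iff gcd(g, n) = 1
gcd(12, 90) = 6
Since gcd = 6 ≠ 1, ⟨12⟩ has order 15 < 90, so 12 is not a generator.

No, 12 does not generate ℤ_90


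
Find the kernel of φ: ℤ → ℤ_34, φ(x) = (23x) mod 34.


Kernel = preimage of identity
ker(φ) = {x ∈ ℤ : 23x ≡ 0 (mod 34)}. gcd(23,34) = 1, so 23x ≡ 0 (mod 34) ⟺ x ≡ 0 (mod 34/1 = 34). Hence ker(φ) = 34ℤ

ker(φ) = 34ℤ


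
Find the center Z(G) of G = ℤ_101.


Z(G) = {g ∈ G | gx = xg for all x ∈ G}
ℤ_101 is abelian, so Z(G) = G

Z(ℤ_101) = ℤ_101


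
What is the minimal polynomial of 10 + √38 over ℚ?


Let α = 10 + √38. Then α - 10 = √38, so (α - 10)² = 38, giving α² - 20α + 62 = 0. Degree 2 and α ∉ ℚ, so this is the minimal polynomial.

Minimal polynomial: x² - 20x + 62


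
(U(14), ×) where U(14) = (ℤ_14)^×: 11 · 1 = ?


Operation: multiplication mod 14
11 · 1 = (a × b) mod 14 with a = 11, b = 1

11 · 1 = 11


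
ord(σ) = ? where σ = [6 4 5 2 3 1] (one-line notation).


Cycle decomposition: (1 6) (2 4) (3 5)
Cycle lengths: 2, 2, 2
Order = lcm(2, 2, 2) = 2

ord(σ) = 2


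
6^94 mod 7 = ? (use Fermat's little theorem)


Fermat's little theorem: if p is prime and gcd(a,p)=1, then a^(p-1) ≡ 1 (mod p)
p = 7 is prime, gcd(6,7) = 1
Reduce exponent: 94 mod 6 = 4
So 6^94 ≡ 6^4 (mod 7)
6^4 mod 7 = 1

6^94 ≡ 1 (mod 7)


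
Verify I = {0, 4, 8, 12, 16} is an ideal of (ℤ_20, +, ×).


Check ideal conditions for I = {0, 4, 8, 12, 16} in ℤ_20:
(1) I is an additive subgroup? Yes
(2) For r ∈ ℤ_20 and a ∈ I: r·a ∈ I? Yes

Yes, I is an ideal of ℤ_20


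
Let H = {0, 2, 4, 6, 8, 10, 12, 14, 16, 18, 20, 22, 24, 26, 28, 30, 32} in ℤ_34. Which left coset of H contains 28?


28 + H = {28 + h (mod 34) : h ∈ H}
28+0=28, 28+2=30, 28+4=32, 28+6=0, 28+8=2, 28+10=4, 28+12=6, 28+14=8, 28+16=10, 28+18=12, 28+20=14, 28+22=16, 28+24=18, 28+26=20, 28+28=22, 28+30=24, 28+32=26
28 + H = {0, 2, 4, 6, 8, 10, 12, 14, 16, 18, 20, 22, 24, 26, 28, 30, 32} = 0 + H

28 + H = {0, 2, 4, 6, 8, 10, 12, 14, 16, 18, 20, 22, 24, 26, 28, 30, 32}


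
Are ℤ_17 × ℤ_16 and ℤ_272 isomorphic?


Comparing ℤ_17 × ℤ_16 and ℤ_272:
gcd(17,16) = 1, so ℤ_17 × ℤ_16 ≅ ℤ_272 (CRT)

Yes, ℤ_17 × ℤ_16 ≅ ℤ_272


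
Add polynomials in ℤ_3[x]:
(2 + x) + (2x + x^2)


Add coefficients mod 3:
x^0: 2 + 0 = 2 (mod 3)
x^1: 1 + 2 = 0 (mod 3)
x^2: 0 + 1 = 1 (mod 3)
Result: 2 + x^2

f + g = 2 + x^2


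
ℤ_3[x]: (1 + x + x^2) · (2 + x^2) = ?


Expand and collect like terms; reduce coefficients mod 3:
x^0: 1·2 = 2 ≡ 2 (mod 3)
x^1: 1·0 + 1·2 = 2 ≡ 2 (mod 3)
x^2: 1·1 + 1·0 + 1·2 = 3 ≡ 0 (mod 3)
x^3: 1·1 + 1·0 = 1 ≡ 1 (mod 3)
x^4: 1·1 = 1 ≡ 1 (mod 3)
Result: 2 + 2x + x^3 + x^4

f · g = 2 + 2x + x^3 + x^4


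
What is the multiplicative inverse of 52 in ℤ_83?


Use the extended Euclidean algorithm to write 1 = 52·s + 83·t; then s mod 83 is the inverse.
Euclidean algorithm:
  52 = 0·83 + 52
  83 = 1·52 + 31
  52 = 1·31 + 21
  31 = 1·21 + 10
  21 = 2·10 + 1
  10 = 10·1 + 0
gcd(52,83) = 1
Back-substitution gives: 52·(8) + 83·(-5) = 1
So 52⁻¹ ≡ 8 ≡ 8 (mod 83)
Check: 52 × 8 = 416 ≡ 1 (mod 83) ✓

52⁻¹ ≡ 8 (mod 83)


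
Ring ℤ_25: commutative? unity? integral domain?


ℤ_25 is a commutative ring with unity 1; 25 = 5×5 is composite, so 5·5 ≡ 0 gives zero divisors (not an integral domain)
Commutative: Yes
Integral domain: No
Has unity: Yes

ℤ_25: Commutative=Yes, Unity=Yes


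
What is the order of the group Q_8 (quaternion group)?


Q_8 = {±1, ±i, ±j, ±k}
|Q_8| = 8

|Q_8 (quaternion group)| = 8


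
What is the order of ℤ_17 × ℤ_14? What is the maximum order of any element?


|ℤ_17 × ℤ_14| = 17 × 14 = 238
Max element order = lcm(17,14) = 238
Cyclic? Yes (gcd=1)

|ℤ_17×ℤ_14| = 238, max element order = 238


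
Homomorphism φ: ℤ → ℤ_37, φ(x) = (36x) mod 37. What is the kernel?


Kernel = preimage of identity
ker(φ) = {x ∈ ℤ : 36x ≡ 0 (mod 37)}. gcd(36,37) = 1, so 36x ≡ 0 (mod 37) ⟺ x ≡ 0 (mod 37/1 = 37). Hence ker(φ) = 37ℤ

ker(φ) = 37ℤ


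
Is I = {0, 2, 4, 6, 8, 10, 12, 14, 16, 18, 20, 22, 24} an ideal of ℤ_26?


Check ideal conditions for I = {0, 2, 4, 6, 8, 10, 12, 14, 16, 18, 20, 22, 24} in ℤ_26:
(1) I is an additive subgroup? Yes
(2) For r ∈ ℤ_26 and a ∈ I: r·a ∈ I? Yes

Yes, I is an ideal of ℤ_26


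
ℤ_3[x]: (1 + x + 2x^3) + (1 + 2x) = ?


Add coefficients mod 3:
x^0: 1 + 1 = 2 (mod 3)
x^1: 1 + 2 = 0 (mod 3)
x^2: 0 + 0 = 0 (mod 3)
x^3: 2 + 0 = 2 (mod 3)
Result: 2 + 2x^3

f + g = 2 + 2x^3


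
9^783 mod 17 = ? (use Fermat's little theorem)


Fermat's little theorem: if p is prime and gcd(a,p)=1, then a^(p-1) ≡ 1 (mod p)
p = 17 is prime, gcd(9,17) = 1
Reduce exponent: 783 mod 16 = 15
So 9^783 ≡ 9^15 (mod 17)
9^15 mod 17 = 2

9^783 ≡ 2 (mod 17)


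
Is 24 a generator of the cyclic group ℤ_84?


g generates ℤ_n iff gcd(g, n) = 1
gcd(24, 84) = 12
Since gcd = 12 ≠ 1, ⟨24⟩ has order 7 < 84, so 24 is not a generator.

No, 24 does not generate ℤ_84


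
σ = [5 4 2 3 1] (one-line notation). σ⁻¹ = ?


To find σ⁻¹, swap domain and range:
σ(1) = 5 → σ⁻¹(5) = 1
σ(2) = 4 → σ⁻¹(4) = 2
σ(3) = 2 → σ⁻¹(2) = 3
σ(4) = 3 → σ⁻¹(3) = 4
σ(5) = 1 → σ⁻¹(1) = 5

σ⁻¹ = [5 3 4 2 1]


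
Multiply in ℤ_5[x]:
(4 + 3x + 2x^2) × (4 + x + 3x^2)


Expand and collect like terms; reduce coefficients mod 5:
x^0: 4·4 = 16 ≡ 1 (mod 5)
x^1: 4·1 + 3·4 = 16 ≡ 1 (mod 5)
x^2: 4·3 + 3·1 + 2·4 = 23 ≡ 3 (mod 5)
x^3: 3·3 + 2·1 = 11 ≡ 1 (mod 5)
x^4: 2·3 = 6 ≡ 1 (mod 5)
Result: 1 + x + 3x^2 + x^3 + x^4

f · g = 1 + x + 3x^2 + x^3 + x^4


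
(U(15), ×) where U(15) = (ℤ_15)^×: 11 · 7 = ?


Operation: multiplication mod 15
11 · 7 = (a × b) mod 15 with a = 11, b = 7

11 · 7 = 2


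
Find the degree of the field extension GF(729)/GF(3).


GF(729) = GF(3^6), so the extension degree is 6

[GF(729)/GF(3)] = 6


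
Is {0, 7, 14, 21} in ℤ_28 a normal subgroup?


H = {0, 7, 14, 21} in ℤ_28
ℤ_28 is abelian; every subgroup of an abelian group is normal

Yes, normal subgroup


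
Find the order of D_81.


|D_n| = 2n (n rotations and n reflections)
|D_81| = 2×81 = 162

|D_81| = 162


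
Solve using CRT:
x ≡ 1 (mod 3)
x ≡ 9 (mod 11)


m₁ = 3, m₂ = 11, gcd = 1, so CRT applies. M = m₁·m₂ = 33
Let M₁ = M/m₁ = 11, M₂ = M/m₂ = 3
Find y₁ ≡ M₁⁻¹ (mod m₁): 11⁻¹ ≡ 2 (mod 3)
Find y₂ ≡ M₂⁻¹ (mod m₂): 3⁻¹ ≡ 4 (mod 11)
x = a₁·M₁·y₁ + a₂·M₂·y₂ = 1·11·2 + 9·3·4 = 130
Reduce mod 33: x ≡ 31
Check: 31 mod 3 = 1 ✓, 31 mod 11 = 9 ✓

x ≡ 31 (mod 33)


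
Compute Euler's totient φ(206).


Factor n: 206 = 2 × 103
φ(n) = n · ∏(1 - 1/p) over distinct primes p | n
φ(206) = 206 · (1 - 1/2) · (1 - 1/103) = 102

φ(206) = 102


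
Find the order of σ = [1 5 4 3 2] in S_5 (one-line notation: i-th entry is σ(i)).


Cycle decomposition: (2 5) (3 4)
Cycle lengths: 2, 2
Order = lcm(2, 2) = 2

ord(σ) = 2


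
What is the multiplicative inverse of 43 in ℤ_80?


Use the extended Euclidean algorithm to write 1 = 43·s + 80·t; then s mod 80 is the inverse.
Euclidean algorithm:
  43 = 0·80 + 43
  80 = 1·43 + 37
  43 = 1·37 + 6
  37 = 6·6 + 1
  6 = 6·1 + 0
gcd(43,80) = 1
Back-substitution gives: 43·(-13) + 80·(7) = 1
So 43⁻¹ ≡ -13 ≡ 67 (mod 80)
Check: 43 × 67 = 2881 ≡ 1 (mod 80) ✓

43⁻¹ ≡ 67 (mod 80)


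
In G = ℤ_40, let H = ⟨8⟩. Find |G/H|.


|⟨8⟩| = n / gcd(8, 40) = 40 / 8 = 5
H is normal (ℤ_40 is abelian).
|G/H| = |G| / |H| = 40 / 5 = 8

|G/H| = 8


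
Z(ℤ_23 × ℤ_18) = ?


Z(G) = {g ∈ G | gx = xg for all x ∈ G}
Direct product of abelian groups is abelian, so Z(G) = G

Z(ℤ_23 × ℤ_18) = ℤ_23 × ℤ_18


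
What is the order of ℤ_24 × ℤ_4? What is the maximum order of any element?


|ℤ_24 × ℤ_4| = 24 × 4 = 96
Max element order = lcm(24,4) = 24
Cyclic? No (gcd=4)

|ℤ_24×ℤ_4| = 96, max element order = 24


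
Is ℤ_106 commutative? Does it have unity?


ℤ_106 is a commutative ring with unity 1; 106 = 2×53 is composite, so 2·53 ≡ 0 gives zero divisors (not an integral domain)
Commutative: Yes
Integral domain: No
Has unity: Yes

ℤ_106: Commutative=Yes, Unity=Yes


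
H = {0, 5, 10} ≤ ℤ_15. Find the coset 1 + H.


1 + H = {1 + h (mod 15) : h ∈ H}
1+0=1, 1+5=6, 1+10=11

1 + H = {1, 6, 11}


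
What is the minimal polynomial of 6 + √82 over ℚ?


Let α = 6 + √82. Then α - 6 = √82, so (α - 6)² = 82, giving α² - 12α - 46 = 0. Degree 2 and α ∉ ℚ, so this is the minimal polynomial.

Minimal polynomial: x² - 12x - 46


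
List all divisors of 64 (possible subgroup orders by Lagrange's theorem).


Lagrange's theorem: |H| divides |G|
|G| = 64
Divisors of 64: 1, 2, 4, 8, 16, 32, 64

Possible subgroup orders: {1, 2, 4, 8, 16, 32, 64}


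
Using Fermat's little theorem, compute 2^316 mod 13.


Fermat's little theorem: if p is prime and gcd(a,p)=1, then a^(p-1) ≡ 1 (mod p)
p = 13 is prime, gcd(2,13) = 1
Reduce exponent: 316 mod 12 = 4
So 2^316 ≡ 2^4 (mod 13)
2^4 mod 13 = 3

2^316 ≡ 3 (mod 13)


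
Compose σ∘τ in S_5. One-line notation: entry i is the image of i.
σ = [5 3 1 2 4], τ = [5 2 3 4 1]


σ∘τ: apply τ first, then σ
1 →τ 5 →σ 4
2 →τ 2 →σ 3
3 →τ 3 →σ 1
4 →τ 4 →σ 2
5 →τ 1 →σ 5

σ∘τ = [4 3 1 2 5]


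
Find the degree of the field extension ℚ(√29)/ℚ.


√29 has minimal polynomial x² - 29 (irreducible over ℚ since 29 is squarefree)

[ℚ(√29)/ℚ] = 2


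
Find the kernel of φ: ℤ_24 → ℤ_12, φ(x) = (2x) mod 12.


Kernel = preimage of identity
ker(φ) = {x ∈ ℤ_24 : 2x ≡ 0 (mod 12)}. Since 12 | 24, φ is well-defined. The kernel is the cyclic subgroup ⟨6⟩ of ℤ_24 (order 4), i.e. {0, 6, 12, 18}

ker(φ) = {0, 6, 12, 18}


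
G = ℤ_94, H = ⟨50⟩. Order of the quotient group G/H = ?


|⟨50⟩| = n / gcd(50, 94) = 94 / 2 = 47
H is normal (ℤ_94 is abelian).
|G/H| = |G| / |H| = 94 / 47 = 2

|G/H| = 2


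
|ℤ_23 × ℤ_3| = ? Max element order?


|ℤ_23 × ℤ_3| = 23 × 3 = 69
Max element order = lcm(23,3) = 69
Cyclic? Yes (gcd=1)

|ℤ_23×ℤ_3| = 69, max element order = 69


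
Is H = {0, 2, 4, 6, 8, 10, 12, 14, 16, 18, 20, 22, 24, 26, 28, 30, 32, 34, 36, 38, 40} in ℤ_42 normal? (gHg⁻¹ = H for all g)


H = {0, 2, 4, 6, 8, 10, 12, 14, 16, 18, 20, 22, 24, 26, 28, 30, 32, 34, 36, 38, 40} in ℤ_42
ℤ_42 is abelian; every subgroup of an abelian group is normal

Yes, normal subgroup


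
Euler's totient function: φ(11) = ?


φ(n) = count of k ∈ {1,...,n} with gcd(k,n)=1
Coprimes to 11: {1, 2, 3, 4, 5, 6, 7, 8, 9, 10}
Count: 10

φ(11) = 10


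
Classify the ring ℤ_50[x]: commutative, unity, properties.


ℤ_50 has zero divisors (2·25 ≡ 0), and these lift to constant zero divisors in ℤ_50[x]; so not an integral domain
Commutative: Yes
Integral domain: No
Has unity: Yes

ℤ_50[x]: Commutative=Yes, Unity=Yes


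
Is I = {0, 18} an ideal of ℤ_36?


Check ideal conditions for I = {0, 18} in ℤ_36:
(1) I is an additive subgroup? Yes
(2) For r ∈ ℤ_36 and a ∈ I: r·a ∈ I? Yes

Yes, I is an ideal of ℤ_36


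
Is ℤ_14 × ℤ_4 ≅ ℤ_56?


Comparing ℤ_14 × ℤ_4 and ℤ_56:
gcd(14,4) = 2 ≠ 1. Max element order in ℤ_14×ℤ_4 is lcm(14,4) = 28 < 56, so it has no element of order 56

No, ℤ_14 × ℤ_4 ≇ ℤ_56


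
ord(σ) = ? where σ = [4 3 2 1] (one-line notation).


Cycle decomposition: (1 4) (2 3)
Cycle lengths: 2, 2
Order = lcm(2, 2) = 2

ord(σ) = 2


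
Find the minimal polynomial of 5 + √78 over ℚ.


Let α = 5 + √78. Then α - 5 = √78, so (α - 5)² = 78, giving α² - 10α - 53 = 0. Degree 2 and α ∉ ℚ, so this is the minimal polynomial.

Minimal polynomial: x² - 10x - 53


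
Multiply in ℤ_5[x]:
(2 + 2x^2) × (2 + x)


Expand and collect like terms; reduce coefficients mod 5:
x^0: 2·2 = 4 ≡ 4 (mod 5)
x^1: 2·1 + 0·2 = 2 ≡ 2 (mod 5)
x^2: 0·1 + 2·2 = 4 ≡ 4 (mod 5)
x^3: 2·1 = 2 ≡ 2 (mod 5)
Result: 4 + 2x + 4x^2 + 2x^3

f · g = 4 + 2x + 4x^2 + 2x^3


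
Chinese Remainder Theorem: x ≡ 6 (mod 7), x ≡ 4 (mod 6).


m₁ = 7, m₂ = 6, gcd = 1, so CRT applies. M = m₁·m₂ = 42
Let M₁ = M/m₁ = 6, M₂ = M/m₂ = 7
Find y₁ ≡ M₁⁻¹ (mod m₁): 6⁻¹ ≡ 6 (mod 7)
Find y₂ ≡ M₂⁻¹ (mod m₂): 7⁻¹ ≡ 1 (mod 6)
x = a₁·M₁·y₁ + a₂·M₂·y₂ = 6·6·6 + 4·7·1 = 244
Reduce mod 42: x ≡ 34
Check: 34 mod 7 = 6 ✓, 34 mod 6 = 4 ✓

x ≡ 34 (mod 42)


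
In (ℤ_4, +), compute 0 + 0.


Operation: addition mod 4
0 + 0 = (a + b) mod 4 with a = 0, b = 0

0 + 0 = 0


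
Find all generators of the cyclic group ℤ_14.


g generates ℤ_n iff gcd(g,n) = 1
Checking each g ∈ {1,...,13}:
gcd(1,14) = 1
gcd(2,14) = 2
gcd(3,14) = 1
gcd(4,14) = 2
gcd(5,14) = 1
gcd(6,14) = 2
gcd(7,14) = 7
gcd(8,14) = 2
gcd(9,14) = 1
gcd(10,14) = 2
gcd(11,14) = 1
gcd(12,14) = 2
gcd(13,14) = 1
Generators: {1, 3, 5, 9, 11, 13}
Number of generators = φ(14) = 6

Generators of ℤ_14 = {1, 3, 5, 9, 11, 13}


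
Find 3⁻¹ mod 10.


Use the extended Euclidean algorithm to write 1 = 3·s + 10·t; then s mod 10 is the inverse.
Euclidean algorithm:
  3 = 0·10 + 3
  10 = 3·3 + 1
  3 = 3·1 + 0
gcd(3,10) = 1
Back-substitution gives: 3·(-3) + 10·(1) = 1
So 3⁻¹ ≡ -3 ≡ 7 (mod 10)
Check: 3 × 7 = 21 ≡ 1 (mod 10) ✓

3⁻¹ ≡ 7 (mod 10)


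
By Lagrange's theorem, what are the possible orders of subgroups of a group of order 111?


Lagrange's theorem: |H| divides |G|
|G| = 111
Divisors of 111: 1, 3, 37, 111

Possible subgroup orders: {1, 3, 37, 111}


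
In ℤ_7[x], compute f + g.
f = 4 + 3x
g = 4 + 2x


Add coefficients mod 7:
x^0: 4 + 4 = 1 (mod 7)
x^1: 3 + 2 = 5 (mod 7)
Result: 1 + 5x

f + g = 1 + 5x


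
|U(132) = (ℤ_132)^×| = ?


U(n) is the group of units mod n; |U(n)| = φ(n)
|U(132)| = φ(132) = 40

|U(132) = (ℤ_132)^×| = 40


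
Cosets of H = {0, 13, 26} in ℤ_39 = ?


H = {0, 13, 26}, |H| = 3
Number of cosets = |G|/|H| = 39/3 = 13
0 + H = {0, 13, 26}
1 + H = {1, 14, 27}
2 + H = {2, 15, 28}
3 + H = {3, 16, 29}
4 + H = {4, 17, 30}
5 + H = {5, 18, 31}
6 + H = {6, 19, 32}
7 + H = {7, 20, 33}
8 + H = {8, 21, 34}
9 + H = {9, 22, 35}
10 + H = {10, 23, 36}
11 + H = {11, 24, 37}
12 + H = {12, 25, 38}

Cosets: 0+H={0,13,26}; 1+H={1,14,27}; 2+H={2,15,28}; 3+H={3,16,29}; 4+H={4,17,30}; 5+H={5,18,31}; 6+H={6,19,32}; 7+H={7,20,33}; 8+H={8,21,34}; 9+H={9,22,35}; 10+H={10,23,36}; 11+H={11,24,37}; 12+H={12,25,38}


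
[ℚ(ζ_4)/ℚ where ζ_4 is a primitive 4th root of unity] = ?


[ℚ(ζ_n):ℚ] = deg Φ_n(x) = φ(n). Here φ(4) = 2

[ℚ(ζ_4)/ℚ where ζ_4 is a primitive 4th root of unity] = 2


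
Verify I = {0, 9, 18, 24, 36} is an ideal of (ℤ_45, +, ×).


Check ideal conditions for I = {0, 9, 18, 24, 36} in ℤ_45:
(1) I is an additive subgroup? No
(2) For r ∈ ℤ_45 and a ∈ I: r·a ∈ I? No  [counterexample: r=2, a=24, r·a mod 45 = 3 ∉ I]

No, I is not an ideal of ℤ_45


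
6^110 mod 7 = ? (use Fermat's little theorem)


Fermat's little theorem: if p is prime and gcd(a,p)=1, then a^(p-1) ≡ 1 (mod p)
p = 7 is prime, gcd(6,7) = 1
Reduce exponent: 110 mod 6 = 2
So 6^110 ≡ 6^2 (mod 7)
6^2 mod 7 = 1

6^110 ≡ 1 (mod 7)


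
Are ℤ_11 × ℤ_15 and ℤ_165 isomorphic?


Comparing ℤ_11 × ℤ_15 and ℤ_165:
gcd(11,15) = 1, so ℤ_11 × ℤ_15 ≅ ℤ_165 (CRT)

Yes, ℤ_11 × ℤ_15 ≅ ℤ_165


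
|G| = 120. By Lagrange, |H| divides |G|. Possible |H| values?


Lagrange's theorem: |H| divides |G|
|G| = 120
Divisors of 120: 1, 2, 3, 4, 5, 6, 8, 10, 12, 15, 20, 24, 30, 40, 60, 120

Possible subgroup orders: {1, 2, 3, 4, 5, 6, 8, 10, 12, 15, 20, 24, 30, 40, 60, 120}


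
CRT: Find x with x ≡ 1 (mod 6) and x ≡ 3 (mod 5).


m₁ = 6, m₂ = 5, gcd = 1, so CRT applies. M = m₁·m₂ = 30
Let M₁ = M/m₁ = 5, M₂ = M/m₂ = 6
Find y₁ ≡ M₁⁻¹ (mod m₁): 5⁻¹ ≡ 5 (mod 6)
Find y₂ ≡ M₂⁻¹ (mod m₂): 6⁻¹ ≡ 1 (mod 5)
x = a₁·M₁·y₁ + a₂·M₂·y₂ = 1·5·5 + 3·6·1 = 43
Reduce mod 30: x ≡ 13
Check: 13 mod 6 = 1 ✓, 13 mod 5 = 3 ✓

x ≡ 13 (mod 30)


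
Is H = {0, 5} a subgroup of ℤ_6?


Subgroup test for H = {0, 5} in (ℤ_6, +):
(1) 0 ∈ H? Yes
(2) Closure: for all a,b ∈ H, (a+b) mod 6 ∈ H? No  [counterexample: 5 + 5 = 4 ∉ H]
(3) Inverses: for all a ∈ H, -a mod 6 ∈ H? No

No, H is not a subgroup of ℤ_6


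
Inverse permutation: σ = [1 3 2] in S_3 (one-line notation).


To find σ⁻¹, swap domain and range:
σ(1) = 1 → σ⁻¹(1) = 1
σ(2) = 3 → σ⁻¹(3) = 2
σ(3) = 2 → σ⁻¹(2) = 3

σ⁻¹ = [1 3 2]


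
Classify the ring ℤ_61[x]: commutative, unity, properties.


ℤ_61 is a field (n prime), so ℤ_61[x] is a commutative integral domain with unity
Commutative: Yes
Integral domain: Yes
Has unity: Yes

ℤ_61[x]: Commutative=Yes, Unity=Yes


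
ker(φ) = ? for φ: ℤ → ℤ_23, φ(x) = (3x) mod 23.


Kernel = preimage of identity
ker(φ) = {x ∈ ℤ : 3x ≡ 0 (mod 23)}. gcd(3,23) = 1, so 3x ≡ 0 (mod 23) ⟺ x ≡ 0 (mod 23/1 = 23). Hence ker(φ) = 23ℤ

ker(φ) = 23ℤ


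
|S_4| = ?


|S_n| = n! (number of permutations of n symbols)
|S_4| = 4! = 24

|S_4| = 24


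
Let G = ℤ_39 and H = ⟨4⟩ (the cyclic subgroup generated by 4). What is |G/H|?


|⟨4⟩| = n / gcd(4, 39) = 39 / 1 = 39
H is normal (ℤ_39 is abelian).
|G/H| = |G| / |H| = 39 / 39 = 1

|G/H| = 1


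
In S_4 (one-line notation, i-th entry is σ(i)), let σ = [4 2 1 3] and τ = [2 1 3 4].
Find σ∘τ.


σ∘τ: apply τ first, then σ
1 →τ 2 →σ 2
2 →τ 1 →σ 4
3 →τ 3 →σ 1
4 →τ 4 →σ 3

σ∘τ = [2 4 1 3]


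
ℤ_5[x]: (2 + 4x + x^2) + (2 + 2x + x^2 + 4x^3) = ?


Add coefficients mod 5:
x^0: 2 + 2 = 4 (mod 5)
x^1: 4 + 2 = 1 (mod 5)
x^2: 1 + 1 = 2 (mod 5)
x^3: 0 + 4 = 4 (mod 5)
Result: 4 + x + 2x^2 + 4x^3

f + g = 4 + x + 2x^2 + 4x^3


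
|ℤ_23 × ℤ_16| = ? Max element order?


|ℤ_23 × ℤ_16| = 23 × 16 = 368
Max element order = lcm(23,16) = 368
Cyclic? Yes (gcd=1)

|ℤ_23×ℤ_16| = 368, max element order = 368


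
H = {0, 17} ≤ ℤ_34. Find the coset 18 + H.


18 + H = {18 + h (mod 34) : h ∈ H}
18+0=18, 18+17=1
18 + H = {1, 18} = 1 + H

18 + H = {1, 18}


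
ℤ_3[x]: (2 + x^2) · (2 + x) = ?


Expand and collect like terms; reduce coefficients mod 3:
x^0: 2·2 = 4 ≡ 1 (mod 3)
x^1: 2·1 + 0·2 = 2 ≡ 2 (mod 3)
x^2: 0·1 + 1·2 = 2 ≡ 2 (mod 3)
x^3: 1·1 = 1 ≡ 1 (mod 3)
Result: 1 + 2x + 2x^2 + x^3

f · g = 1 + 2x + 2x^2 + x^3


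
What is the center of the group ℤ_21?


Z(G) = {g ∈ G | gx = xg for all x ∈ G}
ℤ_21 is abelian, so Z(G) = G

Z(ℤ_21) = ℤ_21


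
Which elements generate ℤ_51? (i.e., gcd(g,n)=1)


g generates ℤ_n iff gcd(g,n) = 1
Prime factors of 51: 3, 17
Generators are g ∈ {1,...,50} not divisible by any of these primes.
Generators: {1, 2, 4, 5, 7, 8, 10, 11, 13, 14, 16, 19, 20, 22, 23, 25, 26, 28, 29, 31, 32, 35, 37, 38, 40, 41, 43, 44, 46, 47, 49, 50}
Number of generators = φ(51) = 32

Generators of ℤ_51 = {1, 2, 4, 5, 7, 8, 10, 11, 13, 14, 16, 19, 20, 22, 23, 25, 26, 28, 29, 31, 32, 35, 37, 38, 40, 41, 43, 44, 46, 47, 49, 50}


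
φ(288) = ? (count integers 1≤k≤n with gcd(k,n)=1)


Factor n: 288 = 2^5 × 3^2
φ(n) = n · ∏(1 - 1/p) over distinct primes p | n
φ(288) = 288 · (1 - 1/2) · (1 - 1/3) = 96

φ(288) = 96


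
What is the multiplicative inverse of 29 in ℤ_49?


Use the extended Euclidean algorithm to write 1 = 29·s + 49·t; then s mod 49 is the inverse.
Euclidean algorithm:
  29 = 0·49 + 29
  49 = 1·29 + 20
  29 = 1·20 + 9
  20 = 2·9 + 2
  9 = 4·2 + 1
  2 = 2·1 + 0
gcd(29,49) = 1
Back-substitution gives: 29·(22) + 49·(-13) = 1
So 29⁻¹ ≡ 22 ≡ 22 (mod 49)
Check: 29 × 22 = 638 ≡ 1 (mod 49) ✓

29⁻¹ ≡ 22 (mod 49)


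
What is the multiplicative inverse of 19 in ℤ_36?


Use the extended Euclidean algorithm to write 1 = 19·s + 36·t; then s mod 36 is the inverse.
Euclidean algorithm:
  19 = 0·36 + 19
  36 = 1·19 + 17
  19 = 1·17 + 2
  17 = 8·2 + 1
  2 = 2·1 + 0
gcd(19,36) = 1
Back-substitution gives: 19·(-17) + 36·(9) = 1
So 19⁻¹ ≡ -17 ≡ 19 (mod 36)
Check: 19 × 19 = 361 ≡ 1 (mod 36) ✓

19⁻¹ ≡ 19 (mod 36)


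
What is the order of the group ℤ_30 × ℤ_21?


|A × B| = |A| · |B|
|ℤ_30 × ℤ_21| = 30 × 21 = 630

|ℤ_30 × ℤ_21| = 630


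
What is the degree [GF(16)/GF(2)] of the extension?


GF(16) = GF(2^4), so the extension degree is 4

[GF(16)/GF(2)] = 4


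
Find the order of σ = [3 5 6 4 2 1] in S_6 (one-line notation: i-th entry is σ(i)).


Cycle decomposition: (1 3 6) (2 5)
Cycle lengths: 3, 2
Order = lcm(3, 2) = 6

ord(σ) = 6


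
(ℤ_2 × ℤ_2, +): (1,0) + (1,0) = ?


Operation: componentwise addition mod (2, 2)
(1,0) + (1,0) = ((a₁+b₁) mod 2, (a₂+b₂) mod 2) with a = (1,0), b = (1,0)

(1,0) + (1,0) = (0,0)


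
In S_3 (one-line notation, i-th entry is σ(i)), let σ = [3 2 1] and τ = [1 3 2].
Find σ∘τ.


σ∘τ: apply τ first, then σ
1 →τ 1 →σ 3
2 →τ 3 →σ 1
3 →τ 2 →σ 2

σ∘τ = [3 1 2]


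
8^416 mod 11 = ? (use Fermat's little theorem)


Fermat's little theorem: if p is prime and gcd(a,p)=1, then a^(p-1) ≡ 1 (mod p)
p = 11 is prime, gcd(8,11) = 1
Reduce exponent: 416 mod 10 = 6
So 8^416 ≡ 8^6 (mod 11)
8^6 mod 11 = 3

8^416 ≡ 3 (mod 11)


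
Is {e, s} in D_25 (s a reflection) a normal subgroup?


H = {e, s} in D_25 (s a reflection)
r·s·r⁻¹ = sr⁻² ≠ s for n ≥ 3, so {e, s} is not closed under conjugation

No, not a normal subgroup


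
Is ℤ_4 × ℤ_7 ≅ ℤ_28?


Comparing ℤ_4 × ℤ_7 and ℤ_28:
gcd(4,7) = 1, so ℤ_4 × ℤ_7 ≅ ℤ_28 (CRT)

Yes, ℤ_4 × ℤ_7 ≅ ℤ_28


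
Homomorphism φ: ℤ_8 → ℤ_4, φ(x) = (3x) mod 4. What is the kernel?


Kernel = preimage of identity
ker(φ) = {x ∈ ℤ_8 : 3x ≡ 0 (mod 4)}. Since 4 | 8, φ is well-defined. The kernel is the cyclic subgroup ⟨4⟩ of ℤ_8 (order 2), i.e. {0, 4}

ker(φ) = {0, 4}


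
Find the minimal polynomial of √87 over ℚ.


√87 satisfies x² - 87 = 0, irreducible over ℚ since 87 is squarefree

Minimal polynomial: x² - 87


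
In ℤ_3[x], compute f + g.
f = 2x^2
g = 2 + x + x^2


Add coefficients mod 3:
x^0: 0 + 2 = 2 (mod 3)
x^1: 0 + 1 = 1 (mod 3)
x^2: 2 + 1 = 0 (mod 3)
Result: 2 + x

f + g = 2 + x


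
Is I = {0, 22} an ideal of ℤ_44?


Check ideal conditions for I = {0, 22} in ℤ_44:
(1) I is an additive subgroup? Yes
(2) For r ∈ ℤ_44 and a ∈ I: r·a ∈ I? Yes

Yes, I is an ideal of ℤ_44


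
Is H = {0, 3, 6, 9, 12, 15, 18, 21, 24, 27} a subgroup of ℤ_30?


Subgroup test for H = {0, 3, 6, 9, 12, 15, 18, 21, 24, 27} in (ℤ_30, +):
(1) 0 ∈ H? Yes
(2) Closure: for all a,b ∈ H, (a+b) mod 30 ∈ H? Yes
(3) Inverses: for all a ∈ H, -a mod 30 ∈ H? Yes

Yes, H is a subgroup of ℤ_30


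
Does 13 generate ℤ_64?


g generates ℤ_n iff gcd(g, n) = 1
gcd(13, 64) = 1
Since gcd = 1, 13 is a generator.

Yes, 13 generates ℤ_64


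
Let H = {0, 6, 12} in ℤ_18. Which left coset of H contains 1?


1 + H = {1 + h (mod 18) : h ∈ H}
1+0=1, 1+6=7, 1+12=13

1 + H = {1, 7, 13}


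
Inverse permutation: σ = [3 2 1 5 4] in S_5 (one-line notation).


To find σ⁻¹, swap domain and range:
σ(1) = 3 → σ⁻¹(3) = 1
σ(2) = 2 → σ⁻¹(2) = 2
σ(3) = 1 → σ⁻¹(1) = 3
σ(4) = 5 → σ⁻¹(5) = 4
σ(5) = 4 → σ⁻¹(4) = 5

σ⁻¹ = [3 2 1 5 4]


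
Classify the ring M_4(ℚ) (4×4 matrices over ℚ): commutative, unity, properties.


Matrix multiplication is non-commutative for n ≥ 2; the identity matrix I is the unity; singular matrices give zero divisors, so not an integral domain
Commutative: No
Integral domain: No
Has unity: Yes

M_4(ℚ) (4×4 matrices over ℚ): Commutative=No, Unity=Yes


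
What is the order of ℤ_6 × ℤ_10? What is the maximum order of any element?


|ℤ_6 × ℤ_10| = 6 × 10 = 60
Max element order = lcm(6,10) = 30
Cyclic? No (gcd=2)

|ℤ_6×ℤ_10| = 60, max element order = 30


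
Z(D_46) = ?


Z(G) = {g ∈ G | gx = xg for all x ∈ G}
For even n, Z(D_n) = {e, r^(n/2)}: the 180° rotation r^23 commutes with every reflection and rotation

Z(D_46) = {e, r^23}


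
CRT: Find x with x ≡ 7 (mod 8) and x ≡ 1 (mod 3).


m₁ = 8, m₂ = 3, gcd = 1, so CRT applies. M = m₁·m₂ = 24
Let M₁ = M/m₁ = 3, M₂ = M/m₂ = 8
Find y₁ ≡ M₁⁻¹ (mod m₁): 3⁻¹ ≡ 3 (mod 8)
Find y₂ ≡ M₂⁻¹ (mod m₂): 8⁻¹ ≡ 2 (mod 3)
x = a₁·M₁·y₁ + a₂·M₂·y₂ = 7·3·3 + 1·8·2 = 79
Reduce mod 24: x ≡ 7
Check: 7 mod 8 = 7 ✓, 7 mod 3 = 1 ✓

x ≡ 7 (mod 24)


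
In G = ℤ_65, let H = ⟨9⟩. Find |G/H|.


|⟨9⟩| = n / gcd(9, 65) = 65 / 1 = 65
H is normal (ℤ_65 is abelian).
|G/H| = |G| / |H| = 65 / 65 = 1

|G/H| = 1


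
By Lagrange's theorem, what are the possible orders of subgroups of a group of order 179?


Lagrange's theorem: |H| divides |G|
|G| = 179
Divisors of 179: 1, 179

Possible subgroup orders: {1, 179}


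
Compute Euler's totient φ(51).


Factor n: 51 = 3 × 17
φ(n) = n · ∏(1 - 1/p) over distinct primes p | n
φ(51) = 51 · (1 - 1/3) · (1 - 1/17) = 32

φ(51) = 32


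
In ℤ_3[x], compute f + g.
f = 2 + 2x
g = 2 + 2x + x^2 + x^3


Add coefficients mod 3:
x^0: 2 + 2 = 1 (mod 3)
x^1: 2 + 2 = 1 (mod 3)
x^2: 0 + 1 = 1 (mod 3)
x^3: 0 + 1 = 1 (mod 3)
Result: 1 + x + x^2 + x^3

f + g = 1 + x + x^2 + x^3


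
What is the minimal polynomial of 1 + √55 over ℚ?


Let α = 1 + √55. Then α - 1 = √55, so (α - 1)² = 55, giving α² - 2α - 54 = 0. Degree 2 and α ∉ ℚ, so this is the minimal polynomial.

Minimal polynomial: x² - 2x - 54


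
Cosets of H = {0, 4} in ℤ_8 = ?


H = {0, 4}, |H| = 2
Number of cosets = |G|/|H| = 8/2 = 4
0 + H = {0, 4}
1 + H = {1, 5}
2 + H = {2, 6}
3 + H = {3, 7}

Cosets: 0+H={0,4}; 1+H={1,5}; 2+H={2,6}; 3+H={3,7}


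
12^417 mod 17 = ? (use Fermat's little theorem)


Fermat's little theorem: if p is prime and gcd(a,p)=1, then a^(p-1) ≡ 1 (mod p)
p = 17 is prime, gcd(12,17) = 1
Reduce exponent: 417 mod 16 = 1
So 12^417 ≡ 12^1 (mod 17)
12^1 mod 17 = 12

12^417 ≡ 12 (mod 17)


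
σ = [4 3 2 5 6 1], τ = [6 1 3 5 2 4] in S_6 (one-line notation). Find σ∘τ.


σ∘τ: apply τ first, then σ
1 →τ 6 →σ 1
2 →τ 1 →σ 4
3 →τ 3 →σ 2
4 →τ 5 →σ 6
5 →τ 2 →σ 3
6 →τ 4 →σ 5

σ∘τ = [1 4 2 6 3 5]


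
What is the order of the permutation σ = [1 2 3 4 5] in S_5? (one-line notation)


Cycle decomposition: identity (all elements fixed)
Order = 1 (identity has order 1)

ord(σ) = 1


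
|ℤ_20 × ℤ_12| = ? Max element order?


|ℤ_20 × ℤ_12| = 20 × 12 = 240
Max element order = lcm(20,12) = 60
Cyclic? No (gcd=4)

|ℤ_20×ℤ_12| = 240, max element order = 60


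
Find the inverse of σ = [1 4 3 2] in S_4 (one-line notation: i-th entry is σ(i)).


To find σ⁻¹, swap domain and range:
σ(1) = 1 → σ⁻¹(1) = 1
σ(2) = 4 → σ⁻¹(4) = 2
σ(3) = 3 → σ⁻¹(3) = 3
σ(4) = 2 → σ⁻¹(2) = 4

σ⁻¹ = [1 4 3 2]


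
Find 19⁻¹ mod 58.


Use the extended Euclidean algorithm to write 1 = 19·s + 58·t; then s mod 58 is the inverse.
Euclidean algorithm:
  19 = 0·58 + 19
  58 = 3·19 + 1
  19 = 19·1 + 0
gcd(19,58) = 1
Back-substitution gives: 19·(-3) + 58·(1) = 1
So 19⁻¹ ≡ -3 ≡ 55 (mod 58)
Check: 19 × 55 = 1045 ≡ 1 (mod 58) ✓

19⁻¹ ≡ 55 (mod 58)


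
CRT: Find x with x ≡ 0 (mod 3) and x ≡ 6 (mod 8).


m₁ = 3, m₂ = 8, gcd = 1, so CRT applies. M = m₁·m₂ = 24
Let M₁ = M/m₁ = 8, M₂ = M/m₂ = 3
Find y₁ ≡ M₁⁻¹ (mod m₁): 8⁻¹ ≡ 2 (mod 3)
Find y₂ ≡ M₂⁻¹ (mod m₂): 3⁻¹ ≡ 3 (mod 8)
x = a₁·M₁·y₁ + a₂·M₂·y₂ = 0·8·2 + 6·3·3 = 54
Reduce mod 24: x ≡ 6
Check: 6 mod 3 = 0 ✓, 6 mod 8 = 6 ✓

x ≡ 6 (mod 24)
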